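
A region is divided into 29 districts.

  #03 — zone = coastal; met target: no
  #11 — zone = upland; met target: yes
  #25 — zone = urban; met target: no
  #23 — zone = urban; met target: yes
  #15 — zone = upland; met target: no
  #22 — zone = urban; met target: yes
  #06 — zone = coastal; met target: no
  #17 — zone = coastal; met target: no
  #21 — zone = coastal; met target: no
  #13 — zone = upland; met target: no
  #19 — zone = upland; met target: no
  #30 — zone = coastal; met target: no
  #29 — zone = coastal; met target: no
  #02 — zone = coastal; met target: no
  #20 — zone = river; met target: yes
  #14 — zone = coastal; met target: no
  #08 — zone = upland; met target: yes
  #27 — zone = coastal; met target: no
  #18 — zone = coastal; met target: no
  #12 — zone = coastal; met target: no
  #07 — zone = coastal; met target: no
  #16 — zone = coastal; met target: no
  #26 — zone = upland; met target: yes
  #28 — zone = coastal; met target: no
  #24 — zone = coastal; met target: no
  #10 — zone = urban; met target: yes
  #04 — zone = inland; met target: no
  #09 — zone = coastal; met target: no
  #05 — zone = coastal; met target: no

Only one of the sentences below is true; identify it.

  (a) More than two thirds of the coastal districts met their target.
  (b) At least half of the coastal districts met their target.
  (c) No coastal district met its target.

|A| = 17, |A ∩ B| = 0, |A ∖ B| = 17.
(a) requires |A ∩ B| / |A| > 2/3: false.
(b) requires |A ∩ B| ≥ |A ∖ B|: false.
(c) requires A ∩ B = ∅ (|A ∩ B| = 0): true.

(c)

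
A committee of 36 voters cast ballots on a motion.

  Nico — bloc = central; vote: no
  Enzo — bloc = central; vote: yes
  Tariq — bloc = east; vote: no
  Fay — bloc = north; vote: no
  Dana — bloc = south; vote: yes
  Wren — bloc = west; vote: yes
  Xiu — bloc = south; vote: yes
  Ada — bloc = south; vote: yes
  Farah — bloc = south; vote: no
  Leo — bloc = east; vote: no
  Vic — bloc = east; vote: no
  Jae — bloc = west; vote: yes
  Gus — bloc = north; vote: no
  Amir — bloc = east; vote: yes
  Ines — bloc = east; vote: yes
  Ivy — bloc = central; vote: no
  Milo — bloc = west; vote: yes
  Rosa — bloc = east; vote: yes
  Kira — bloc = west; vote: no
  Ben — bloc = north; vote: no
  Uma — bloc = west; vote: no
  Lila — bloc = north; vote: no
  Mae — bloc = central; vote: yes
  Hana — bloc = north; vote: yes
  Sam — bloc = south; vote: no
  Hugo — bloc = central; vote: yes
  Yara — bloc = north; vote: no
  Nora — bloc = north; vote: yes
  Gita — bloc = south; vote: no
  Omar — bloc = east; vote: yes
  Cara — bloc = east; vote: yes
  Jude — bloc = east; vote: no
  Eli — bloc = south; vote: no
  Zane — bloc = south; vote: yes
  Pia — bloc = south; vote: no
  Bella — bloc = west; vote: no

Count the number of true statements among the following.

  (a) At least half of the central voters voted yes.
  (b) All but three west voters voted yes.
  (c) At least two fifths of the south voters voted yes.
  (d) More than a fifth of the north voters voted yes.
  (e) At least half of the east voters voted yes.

(a) central: |A| = 5, |A ∩ B| = 3; needs |A ∩ B| ≥ |A ∖ B| — true.
(b) west: |A| = 6, |A ∩ B| = 3; needs |A ∖ B| = 3 — true.
(c) south: |A| = 9, |A ∩ B| = 4; needs |A ∩ B| / |A| ≥ 2/5 — true.
(d) north: |A| = 7, |A ∩ B| = 2; needs |A ∩ B| / |A| > 1/5 — true.
(e) east: |A| = 9, |A ∩ B| = 5; needs |A ∩ B| ≥ |A ∖ B| — true.

5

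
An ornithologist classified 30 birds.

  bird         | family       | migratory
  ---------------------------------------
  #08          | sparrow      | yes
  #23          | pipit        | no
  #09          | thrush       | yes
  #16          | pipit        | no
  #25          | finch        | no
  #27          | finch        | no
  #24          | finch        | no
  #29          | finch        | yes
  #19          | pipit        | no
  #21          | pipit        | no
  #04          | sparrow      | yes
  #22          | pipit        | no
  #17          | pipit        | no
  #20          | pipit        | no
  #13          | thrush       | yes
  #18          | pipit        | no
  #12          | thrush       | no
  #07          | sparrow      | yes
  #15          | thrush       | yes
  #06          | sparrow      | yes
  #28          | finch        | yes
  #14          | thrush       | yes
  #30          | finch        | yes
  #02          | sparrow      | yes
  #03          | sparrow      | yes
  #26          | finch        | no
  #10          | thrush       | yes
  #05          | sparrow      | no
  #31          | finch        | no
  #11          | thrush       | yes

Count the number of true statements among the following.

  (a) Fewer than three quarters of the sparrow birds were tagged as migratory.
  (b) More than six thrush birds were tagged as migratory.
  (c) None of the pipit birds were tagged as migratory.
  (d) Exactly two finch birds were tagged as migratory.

1

(a) sparrow: |A| = 7, |A ∩ B| = 6; needs |A ∩ B| / |A| < 3/4 — false.
(b) thrush: |A| = 7, |A ∩ B| = 6; needs |A ∩ B| > 6 — false.
(c) pipit: |A| = 8, |A ∩ B| = 0; needs A ∩ B = ∅ (|A ∩ B| = 0) — true.
(d) finch: |A| = 8, |A ∩ B| = 3; needs |A ∩ B| = 2 — false.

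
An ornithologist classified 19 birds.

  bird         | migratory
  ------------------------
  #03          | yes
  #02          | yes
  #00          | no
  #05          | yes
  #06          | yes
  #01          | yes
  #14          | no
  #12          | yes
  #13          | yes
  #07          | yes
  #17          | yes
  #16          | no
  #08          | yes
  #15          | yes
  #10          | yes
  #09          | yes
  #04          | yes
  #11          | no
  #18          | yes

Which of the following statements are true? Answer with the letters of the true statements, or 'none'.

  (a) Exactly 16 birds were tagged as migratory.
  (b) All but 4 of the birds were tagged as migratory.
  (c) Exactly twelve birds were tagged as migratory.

|A| = 19, |A ∩ B| = 15, |A ∖ B| = 4.
(a) |A ∩ B| = 16: fails.
(b) |A ∖ B| = 4: holds.
(c) |A ∩ B| = 12: fails.

(b)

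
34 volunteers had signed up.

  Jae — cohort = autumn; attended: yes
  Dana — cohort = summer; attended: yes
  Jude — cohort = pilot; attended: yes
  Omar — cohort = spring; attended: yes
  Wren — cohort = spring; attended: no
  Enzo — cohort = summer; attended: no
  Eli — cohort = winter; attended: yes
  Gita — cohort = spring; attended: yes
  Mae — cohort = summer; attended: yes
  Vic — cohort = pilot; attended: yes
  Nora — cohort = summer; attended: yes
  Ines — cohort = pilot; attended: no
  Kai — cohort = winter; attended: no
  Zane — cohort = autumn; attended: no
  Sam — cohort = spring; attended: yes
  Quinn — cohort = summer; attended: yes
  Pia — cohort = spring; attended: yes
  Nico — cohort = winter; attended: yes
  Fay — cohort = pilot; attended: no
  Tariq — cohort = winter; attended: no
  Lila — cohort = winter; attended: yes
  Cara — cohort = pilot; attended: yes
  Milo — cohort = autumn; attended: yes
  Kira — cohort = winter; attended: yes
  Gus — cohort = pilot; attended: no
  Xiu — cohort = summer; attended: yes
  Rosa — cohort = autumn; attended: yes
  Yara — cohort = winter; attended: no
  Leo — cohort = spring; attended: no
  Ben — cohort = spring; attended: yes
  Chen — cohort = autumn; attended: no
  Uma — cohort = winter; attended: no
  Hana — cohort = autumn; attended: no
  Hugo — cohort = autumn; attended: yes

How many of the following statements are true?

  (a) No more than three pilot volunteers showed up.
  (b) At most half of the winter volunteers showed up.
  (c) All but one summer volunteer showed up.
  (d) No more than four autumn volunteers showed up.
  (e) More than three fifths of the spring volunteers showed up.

5

(a) pilot: |A| = 6, |A ∩ B| = 3; needs |A ∩ B| ≤ 3 — true.
(b) winter: |A| = 8, |A ∩ B| = 4; needs |A ∩ B| ≤ |A ∖ B| — true.
(c) summer: |A| = 6, |A ∩ B| = 5; needs |A ∖ B| = 1 — true.
(d) autumn: |A| = 7, |A ∩ B| = 4; needs |A ∩ B| ≤ 4 — true.
(e) spring: |A| = 7, |A ∩ B| = 5; needs |A ∩ B| / |A| > 3/5 — true.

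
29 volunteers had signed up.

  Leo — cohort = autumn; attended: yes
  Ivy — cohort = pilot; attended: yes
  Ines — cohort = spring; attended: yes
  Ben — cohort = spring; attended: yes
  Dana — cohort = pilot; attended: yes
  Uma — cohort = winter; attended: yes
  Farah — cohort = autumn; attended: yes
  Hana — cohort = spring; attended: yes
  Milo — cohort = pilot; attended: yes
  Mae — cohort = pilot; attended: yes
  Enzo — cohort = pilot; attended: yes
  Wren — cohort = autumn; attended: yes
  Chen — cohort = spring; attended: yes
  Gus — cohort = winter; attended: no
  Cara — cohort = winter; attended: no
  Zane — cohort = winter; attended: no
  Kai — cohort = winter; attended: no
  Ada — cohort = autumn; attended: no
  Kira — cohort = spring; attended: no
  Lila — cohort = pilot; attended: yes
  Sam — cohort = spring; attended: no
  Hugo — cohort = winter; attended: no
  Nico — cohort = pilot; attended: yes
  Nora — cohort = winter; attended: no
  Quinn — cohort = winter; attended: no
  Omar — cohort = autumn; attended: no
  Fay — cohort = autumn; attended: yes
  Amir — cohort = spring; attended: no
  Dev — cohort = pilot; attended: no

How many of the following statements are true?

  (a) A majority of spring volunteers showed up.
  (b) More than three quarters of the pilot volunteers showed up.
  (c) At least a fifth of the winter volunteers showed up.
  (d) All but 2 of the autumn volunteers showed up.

(a) spring: |A| = 7, |A ∩ B| = 4; needs |A ∩ B| > |A ∖ B| — true.
(b) pilot: |A| = 8, |A ∩ B| = 7; needs |A ∩ B| / |A| > 3/4 — true.
(c) winter: |A| = 8, |A ∩ B| = 1; needs |A ∩ B| / |A| ≥ 1/5 — false.
(d) autumn: |A| = 6, |A ∩ B| = 4; needs |A ∖ B| = 2 — true.

3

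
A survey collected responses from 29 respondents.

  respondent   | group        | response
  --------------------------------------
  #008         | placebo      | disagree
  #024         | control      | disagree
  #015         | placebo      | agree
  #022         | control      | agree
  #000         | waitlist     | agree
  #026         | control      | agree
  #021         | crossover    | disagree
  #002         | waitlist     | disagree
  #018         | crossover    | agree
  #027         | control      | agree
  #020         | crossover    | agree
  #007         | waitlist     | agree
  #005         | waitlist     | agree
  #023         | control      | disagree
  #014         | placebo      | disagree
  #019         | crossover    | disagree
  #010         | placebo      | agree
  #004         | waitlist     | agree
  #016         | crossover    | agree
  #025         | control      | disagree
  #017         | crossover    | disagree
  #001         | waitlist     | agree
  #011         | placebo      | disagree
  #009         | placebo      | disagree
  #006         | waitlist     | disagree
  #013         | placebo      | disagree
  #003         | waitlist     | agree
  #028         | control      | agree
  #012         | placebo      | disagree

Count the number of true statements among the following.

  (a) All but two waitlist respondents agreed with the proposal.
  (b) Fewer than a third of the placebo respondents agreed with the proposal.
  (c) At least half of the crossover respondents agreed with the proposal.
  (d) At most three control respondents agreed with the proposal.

3

(a) waitlist: |A| = 8, |A ∩ B| = 6; needs |A ∖ B| = 2 — true.
(b) placebo: |A| = 8, |A ∩ B| = 2; needs |A ∩ B| / |A| < 1/3 — true.
(c) crossover: |A| = 6, |A ∩ B| = 3; needs |A ∩ B| ≥ |A ∖ B| — true.
(d) control: |A| = 7, |A ∩ B| = 4; needs |A ∩ B| ≤ 3 — false.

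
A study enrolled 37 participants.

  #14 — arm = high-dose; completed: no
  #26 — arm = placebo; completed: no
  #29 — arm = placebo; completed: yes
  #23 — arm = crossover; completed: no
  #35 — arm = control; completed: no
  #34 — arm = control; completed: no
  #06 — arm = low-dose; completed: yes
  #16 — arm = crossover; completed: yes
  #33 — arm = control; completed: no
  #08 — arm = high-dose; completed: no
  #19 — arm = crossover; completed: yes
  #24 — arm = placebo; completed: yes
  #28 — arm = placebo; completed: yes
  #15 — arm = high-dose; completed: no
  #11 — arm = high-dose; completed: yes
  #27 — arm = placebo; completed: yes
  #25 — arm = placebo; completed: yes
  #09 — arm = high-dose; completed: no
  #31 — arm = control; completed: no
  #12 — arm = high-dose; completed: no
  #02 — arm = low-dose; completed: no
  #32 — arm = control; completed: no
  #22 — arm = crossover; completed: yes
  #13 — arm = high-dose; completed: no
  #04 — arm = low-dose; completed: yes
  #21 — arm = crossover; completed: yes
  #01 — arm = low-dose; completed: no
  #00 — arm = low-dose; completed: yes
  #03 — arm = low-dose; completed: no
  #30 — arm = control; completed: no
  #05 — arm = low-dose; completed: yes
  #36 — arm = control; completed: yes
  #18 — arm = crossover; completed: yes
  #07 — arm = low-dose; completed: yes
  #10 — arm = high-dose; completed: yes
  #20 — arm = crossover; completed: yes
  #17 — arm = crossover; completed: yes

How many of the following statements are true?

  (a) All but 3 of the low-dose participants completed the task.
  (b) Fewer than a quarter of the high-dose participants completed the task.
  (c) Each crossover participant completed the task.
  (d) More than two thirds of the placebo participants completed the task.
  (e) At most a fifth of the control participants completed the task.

3

(a) low-dose: |A| = 8, |A ∩ B| = 5; needs |A ∖ B| = 3 — true.
(b) high-dose: |A| = 8, |A ∩ B| = 2; needs |A ∩ B| / |A| < 1/4 — false.
(c) crossover: |A| = 8, |A ∩ B| = 7; needs A ⊆ B, i.e. every element of A is in B (|A ∖ B| = 0) — false.
(d) placebo: |A| = 6, |A ∩ B| = 5; needs |A ∩ B| / |A| > 2/3 — true.
(e) control: |A| = 7, |A ∩ B| = 1; needs |A ∩ B| / |A| ≤ 1/5 — true.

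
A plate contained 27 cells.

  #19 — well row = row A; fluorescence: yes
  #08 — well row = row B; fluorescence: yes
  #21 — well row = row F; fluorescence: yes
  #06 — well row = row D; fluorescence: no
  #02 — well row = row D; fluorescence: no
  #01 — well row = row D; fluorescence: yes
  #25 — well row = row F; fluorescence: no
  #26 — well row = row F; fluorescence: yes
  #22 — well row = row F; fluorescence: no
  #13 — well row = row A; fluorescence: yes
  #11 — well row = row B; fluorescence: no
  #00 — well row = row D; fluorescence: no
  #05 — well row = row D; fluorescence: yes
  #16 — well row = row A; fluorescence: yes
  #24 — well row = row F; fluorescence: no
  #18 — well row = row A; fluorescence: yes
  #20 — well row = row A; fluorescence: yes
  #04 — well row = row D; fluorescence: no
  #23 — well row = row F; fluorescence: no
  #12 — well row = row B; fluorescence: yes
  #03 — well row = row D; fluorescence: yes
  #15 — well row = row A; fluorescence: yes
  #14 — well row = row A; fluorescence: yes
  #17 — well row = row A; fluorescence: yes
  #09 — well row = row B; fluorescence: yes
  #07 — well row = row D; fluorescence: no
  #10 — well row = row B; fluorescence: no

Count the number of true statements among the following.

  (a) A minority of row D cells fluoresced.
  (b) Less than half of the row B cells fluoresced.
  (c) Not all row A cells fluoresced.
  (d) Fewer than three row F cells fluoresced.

2

(a) row D: |A| = 8, |A ∩ B| = 3; needs |A ∩ B| < |A ∖ B| — true.
(b) row B: |A| = 5, |A ∩ B| = 3; needs |A ∩ B| < |A ∖ B| — false.
(c) row A: |A| = 8, |A ∩ B| = 8; needs A ⊄ B (|A ∖ B| ≥ 1) — false.
(d) row F: |A| = 6, |A ∩ B| = 2; needs |A ∩ B| < 3 — true.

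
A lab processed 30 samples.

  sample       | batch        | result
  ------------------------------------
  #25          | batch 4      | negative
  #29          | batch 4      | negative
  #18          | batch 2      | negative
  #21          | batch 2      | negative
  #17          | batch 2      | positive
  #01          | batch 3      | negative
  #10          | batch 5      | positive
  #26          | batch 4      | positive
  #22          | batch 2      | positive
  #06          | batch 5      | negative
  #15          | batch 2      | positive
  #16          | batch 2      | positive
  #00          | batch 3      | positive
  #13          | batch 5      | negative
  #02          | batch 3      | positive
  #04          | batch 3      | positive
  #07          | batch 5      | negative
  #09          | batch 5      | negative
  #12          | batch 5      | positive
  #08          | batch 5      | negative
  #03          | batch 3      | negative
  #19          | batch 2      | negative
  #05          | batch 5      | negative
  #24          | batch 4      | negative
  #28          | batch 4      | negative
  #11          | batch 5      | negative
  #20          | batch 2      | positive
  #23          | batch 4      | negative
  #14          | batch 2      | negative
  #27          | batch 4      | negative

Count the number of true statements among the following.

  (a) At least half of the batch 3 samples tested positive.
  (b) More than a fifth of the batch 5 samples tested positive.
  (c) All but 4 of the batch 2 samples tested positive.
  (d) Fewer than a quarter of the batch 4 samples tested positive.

(a) batch 3: |A| = 5, |A ∩ B| = 3; needs |A ∩ B| ≥ |A ∖ B| — true.
(b) batch 5: |A| = 9, |A ∩ B| = 2; needs |A ∩ B| / |A| > 1/5 — true.
(c) batch 2: |A| = 9, |A ∩ B| = 5; needs |A ∖ B| = 4 — true.
(d) batch 4: |A| = 7, |A ∩ B| = 1; needs |A ∩ B| / |A| < 1/4 — true.

4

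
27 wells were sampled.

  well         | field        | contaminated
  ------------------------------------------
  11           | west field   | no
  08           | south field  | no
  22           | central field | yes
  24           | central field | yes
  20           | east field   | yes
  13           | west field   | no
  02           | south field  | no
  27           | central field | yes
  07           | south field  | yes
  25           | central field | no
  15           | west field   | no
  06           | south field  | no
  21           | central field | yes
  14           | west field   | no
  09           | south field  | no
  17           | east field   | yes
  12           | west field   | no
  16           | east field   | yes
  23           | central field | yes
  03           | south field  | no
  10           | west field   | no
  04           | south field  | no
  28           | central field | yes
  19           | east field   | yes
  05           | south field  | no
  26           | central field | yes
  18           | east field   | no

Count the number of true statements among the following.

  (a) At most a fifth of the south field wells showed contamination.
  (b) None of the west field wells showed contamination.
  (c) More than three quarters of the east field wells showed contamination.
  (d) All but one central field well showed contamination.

4

(a) south field: |A| = 8, |A ∩ B| = 1; needs |A ∩ B| / |A| ≤ 1/5 — true.
(b) west field: |A| = 6, |A ∩ B| = 0; needs A ∩ B = ∅ (|A ∩ B| = 0) — true.
(c) east field: |A| = 5, |A ∩ B| = 4; needs |A ∩ B| / |A| > 3/4 — true.
(d) central field: |A| = 8, |A ∩ B| = 7; needs |A ∖ B| = 1 — true.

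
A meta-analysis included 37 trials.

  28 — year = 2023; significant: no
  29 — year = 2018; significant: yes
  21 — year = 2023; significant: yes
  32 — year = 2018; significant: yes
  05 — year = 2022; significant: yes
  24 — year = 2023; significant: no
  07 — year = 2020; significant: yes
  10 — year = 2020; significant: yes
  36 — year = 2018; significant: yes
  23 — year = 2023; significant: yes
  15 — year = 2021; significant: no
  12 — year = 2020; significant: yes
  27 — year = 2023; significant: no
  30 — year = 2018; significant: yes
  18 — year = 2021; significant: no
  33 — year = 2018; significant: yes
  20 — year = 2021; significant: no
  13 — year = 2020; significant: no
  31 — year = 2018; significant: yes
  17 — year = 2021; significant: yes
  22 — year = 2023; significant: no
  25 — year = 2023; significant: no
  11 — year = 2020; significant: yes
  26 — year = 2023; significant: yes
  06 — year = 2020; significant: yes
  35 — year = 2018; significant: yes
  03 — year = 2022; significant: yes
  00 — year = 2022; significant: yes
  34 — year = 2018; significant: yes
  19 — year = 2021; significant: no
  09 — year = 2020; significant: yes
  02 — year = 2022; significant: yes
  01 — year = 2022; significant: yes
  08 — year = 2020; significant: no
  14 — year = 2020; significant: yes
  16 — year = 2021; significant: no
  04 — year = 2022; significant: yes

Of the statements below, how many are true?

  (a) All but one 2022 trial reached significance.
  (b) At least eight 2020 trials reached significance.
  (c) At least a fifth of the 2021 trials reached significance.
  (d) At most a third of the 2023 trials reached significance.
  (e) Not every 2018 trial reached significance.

(a) 2022: |A| = 6, |A ∩ B| = 6; needs |A ∖ B| = 1 — false.
(b) 2020: |A| = 9, |A ∩ B| = 7; needs |A ∩ B| ≥ 8 — false.
(c) 2021: |A| = 6, |A ∩ B| = 1; needs |A ∩ B| / |A| ≥ 1/5 — false.
(d) 2023: |A| = 8, |A ∩ B| = 3; needs |A ∩ B| / |A| ≤ 1/3 — false.
(e) 2018: |A| = 8, |A ∩ B| = 8; needs A ⊄ B (|A ∖ B| ≥ 1) — false.

0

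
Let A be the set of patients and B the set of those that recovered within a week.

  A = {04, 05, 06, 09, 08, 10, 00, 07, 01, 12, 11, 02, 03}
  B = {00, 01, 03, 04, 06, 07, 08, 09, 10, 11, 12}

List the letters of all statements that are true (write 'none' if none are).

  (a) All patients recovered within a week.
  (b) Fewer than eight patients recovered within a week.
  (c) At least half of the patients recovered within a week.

(c)

|A| = 13, |A ∩ B| = 11, |A ∖ B| = 2.
(a) A ⊆ B, i.e. every element of A is in B (|A ∖ B| = 0): fails.
(b) |A ∩ B| < 8: fails.
(c) |A ∩ B| ≥ |A ∖ B|: holds.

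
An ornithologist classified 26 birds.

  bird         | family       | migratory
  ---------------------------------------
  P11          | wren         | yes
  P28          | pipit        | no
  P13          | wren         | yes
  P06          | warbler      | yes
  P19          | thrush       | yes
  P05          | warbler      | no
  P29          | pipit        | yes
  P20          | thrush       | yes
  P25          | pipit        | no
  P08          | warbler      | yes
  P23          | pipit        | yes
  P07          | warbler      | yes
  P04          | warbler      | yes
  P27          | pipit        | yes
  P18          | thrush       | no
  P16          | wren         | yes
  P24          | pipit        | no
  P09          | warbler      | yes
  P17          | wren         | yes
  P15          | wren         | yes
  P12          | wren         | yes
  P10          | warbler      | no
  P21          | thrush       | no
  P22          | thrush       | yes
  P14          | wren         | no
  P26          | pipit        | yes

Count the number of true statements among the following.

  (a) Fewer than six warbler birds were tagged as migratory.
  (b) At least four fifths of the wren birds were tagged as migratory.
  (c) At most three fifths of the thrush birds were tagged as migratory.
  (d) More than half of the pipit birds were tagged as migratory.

(a) warbler: |A| = 7, |A ∩ B| = 5; needs |A ∩ B| < 6 — true.
(b) wren: |A| = 7, |A ∩ B| = 6; needs |A ∩ B| / |A| ≥ 4/5 — true.
(c) thrush: |A| = 5, |A ∩ B| = 3; needs |A ∩ B| / |A| ≤ 3/5 — true.
(d) pipit: |A| = 7, |A ∩ B| = 4; needs |A ∩ B| > |A ∖ B| — true.

4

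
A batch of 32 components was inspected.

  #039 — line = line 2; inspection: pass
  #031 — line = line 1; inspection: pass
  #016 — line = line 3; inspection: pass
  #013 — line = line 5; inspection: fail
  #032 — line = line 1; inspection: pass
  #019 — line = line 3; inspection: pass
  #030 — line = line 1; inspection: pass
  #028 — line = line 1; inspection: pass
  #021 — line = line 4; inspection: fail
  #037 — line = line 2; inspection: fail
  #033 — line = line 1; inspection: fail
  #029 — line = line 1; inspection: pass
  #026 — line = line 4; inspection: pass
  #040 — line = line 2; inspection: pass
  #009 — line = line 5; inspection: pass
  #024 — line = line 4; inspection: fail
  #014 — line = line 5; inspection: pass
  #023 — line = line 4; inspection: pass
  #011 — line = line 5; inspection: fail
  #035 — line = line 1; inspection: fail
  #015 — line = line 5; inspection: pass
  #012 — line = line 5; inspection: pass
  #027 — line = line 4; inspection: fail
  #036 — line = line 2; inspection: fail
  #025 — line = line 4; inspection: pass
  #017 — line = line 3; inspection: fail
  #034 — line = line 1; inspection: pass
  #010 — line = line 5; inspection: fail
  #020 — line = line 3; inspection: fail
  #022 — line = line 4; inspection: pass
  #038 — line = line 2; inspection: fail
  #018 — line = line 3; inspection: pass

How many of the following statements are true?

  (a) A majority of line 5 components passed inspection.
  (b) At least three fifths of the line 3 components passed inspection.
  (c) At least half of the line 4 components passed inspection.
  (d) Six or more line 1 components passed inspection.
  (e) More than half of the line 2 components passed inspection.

4

(a) line 5: |A| = 7, |A ∩ B| = 4; needs |A ∩ B| > |A ∖ B| — true.
(b) line 3: |A| = 5, |A ∩ B| = 3; needs |A ∩ B| / |A| ≥ 3/5 — true.
(c) line 4: |A| = 7, |A ∩ B| = 4; needs |A ∩ B| ≥ |A ∖ B| — true.
(d) line 1: |A| = 8, |A ∩ B| = 6; needs |A ∩ B| ≥ 6 — true.
(e) line 2: |A| = 5, |A ∩ B| = 2; needs |A ∩ B| > |A ∖ B| — false.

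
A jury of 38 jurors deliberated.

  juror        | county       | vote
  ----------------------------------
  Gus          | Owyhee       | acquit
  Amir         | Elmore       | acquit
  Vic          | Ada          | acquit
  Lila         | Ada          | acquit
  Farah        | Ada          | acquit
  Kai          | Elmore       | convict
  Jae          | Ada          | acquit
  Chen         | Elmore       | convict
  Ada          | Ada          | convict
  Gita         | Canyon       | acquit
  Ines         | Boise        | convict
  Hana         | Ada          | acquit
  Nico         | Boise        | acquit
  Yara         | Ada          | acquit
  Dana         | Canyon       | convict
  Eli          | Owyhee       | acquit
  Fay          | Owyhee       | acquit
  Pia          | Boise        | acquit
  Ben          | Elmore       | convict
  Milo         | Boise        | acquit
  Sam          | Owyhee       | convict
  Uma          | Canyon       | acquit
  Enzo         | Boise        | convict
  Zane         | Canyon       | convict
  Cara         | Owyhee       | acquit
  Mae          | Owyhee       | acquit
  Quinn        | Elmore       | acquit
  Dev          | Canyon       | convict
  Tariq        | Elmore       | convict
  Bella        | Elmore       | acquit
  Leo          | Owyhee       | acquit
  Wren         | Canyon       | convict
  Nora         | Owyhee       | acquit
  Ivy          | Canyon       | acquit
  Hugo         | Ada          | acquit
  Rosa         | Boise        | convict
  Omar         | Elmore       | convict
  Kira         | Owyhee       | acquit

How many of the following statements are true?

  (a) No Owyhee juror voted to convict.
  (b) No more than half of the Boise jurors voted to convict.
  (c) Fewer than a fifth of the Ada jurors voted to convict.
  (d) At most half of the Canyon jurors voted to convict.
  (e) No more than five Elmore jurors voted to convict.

(a) Owyhee: |A| = 9, |A ∩ B| = 1; needs A ∩ B = ∅ (|A ∩ B| = 0) — false.
(b) Boise: |A| = 6, |A ∩ B| = 3; needs |A ∩ B| ≤ |A ∖ B| — true.
(c) Ada: |A| = 8, |A ∩ B| = 1; needs |A ∩ B| / |A| < 1/5 — true.
(d) Canyon: |A| = 7, |A ∩ B| = 4; needs |A ∩ B| ≤ |A ∖ B| — false.
(e) Elmore: |A| = 8, |A ∩ B| = 5; needs |A ∩ B| ≤ 5 — true.

3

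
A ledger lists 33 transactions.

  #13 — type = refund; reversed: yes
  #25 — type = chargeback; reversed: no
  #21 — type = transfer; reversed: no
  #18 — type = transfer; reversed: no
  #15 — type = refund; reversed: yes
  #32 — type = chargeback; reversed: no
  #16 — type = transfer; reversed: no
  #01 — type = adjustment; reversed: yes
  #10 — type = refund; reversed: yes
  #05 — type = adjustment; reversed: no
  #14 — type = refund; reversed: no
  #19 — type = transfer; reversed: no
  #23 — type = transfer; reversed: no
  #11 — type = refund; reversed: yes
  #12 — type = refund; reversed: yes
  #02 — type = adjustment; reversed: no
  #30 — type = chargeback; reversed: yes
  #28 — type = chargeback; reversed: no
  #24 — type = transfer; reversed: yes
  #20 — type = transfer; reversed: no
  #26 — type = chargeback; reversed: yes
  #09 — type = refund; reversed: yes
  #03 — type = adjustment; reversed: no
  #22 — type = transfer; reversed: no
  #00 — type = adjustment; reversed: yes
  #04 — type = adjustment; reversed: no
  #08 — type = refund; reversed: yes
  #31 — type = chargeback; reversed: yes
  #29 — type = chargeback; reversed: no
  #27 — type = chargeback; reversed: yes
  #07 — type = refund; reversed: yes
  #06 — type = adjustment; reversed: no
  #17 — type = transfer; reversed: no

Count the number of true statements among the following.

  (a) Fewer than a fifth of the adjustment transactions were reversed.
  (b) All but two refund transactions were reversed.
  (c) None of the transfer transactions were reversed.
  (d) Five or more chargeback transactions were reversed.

0

(a) adjustment: |A| = 7, |A ∩ B| = 2; needs |A ∩ B| / |A| < 1/5 — false.
(b) refund: |A| = 9, |A ∩ B| = 8; needs |A ∖ B| = 2 — false.
(c) transfer: |A| = 9, |A ∩ B| = 1; needs A ∩ B = ∅ (|A ∩ B| = 0) — false.
(d) chargeback: |A| = 8, |A ∩ B| = 4; needs |A ∩ B| ≥ 5 — false.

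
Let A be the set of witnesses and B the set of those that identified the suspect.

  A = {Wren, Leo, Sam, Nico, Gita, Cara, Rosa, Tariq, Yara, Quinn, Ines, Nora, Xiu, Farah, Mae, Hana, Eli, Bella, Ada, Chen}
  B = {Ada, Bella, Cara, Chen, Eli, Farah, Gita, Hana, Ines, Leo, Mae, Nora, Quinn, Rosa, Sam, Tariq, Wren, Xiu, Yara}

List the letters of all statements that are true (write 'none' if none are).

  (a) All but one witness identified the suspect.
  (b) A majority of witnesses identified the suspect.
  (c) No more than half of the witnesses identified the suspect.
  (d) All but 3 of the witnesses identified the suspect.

(a), (b)

|A| = 20, |A ∩ B| = 19, |A ∖ B| = 1.
(a) |A ∖ B| = 1: holds.
(b) |A ∩ B| > |A ∖ B|: holds.
(c) |A ∩ B| ≤ |A ∖ B|: fails.
(d) |A ∖ B| = 3: fails.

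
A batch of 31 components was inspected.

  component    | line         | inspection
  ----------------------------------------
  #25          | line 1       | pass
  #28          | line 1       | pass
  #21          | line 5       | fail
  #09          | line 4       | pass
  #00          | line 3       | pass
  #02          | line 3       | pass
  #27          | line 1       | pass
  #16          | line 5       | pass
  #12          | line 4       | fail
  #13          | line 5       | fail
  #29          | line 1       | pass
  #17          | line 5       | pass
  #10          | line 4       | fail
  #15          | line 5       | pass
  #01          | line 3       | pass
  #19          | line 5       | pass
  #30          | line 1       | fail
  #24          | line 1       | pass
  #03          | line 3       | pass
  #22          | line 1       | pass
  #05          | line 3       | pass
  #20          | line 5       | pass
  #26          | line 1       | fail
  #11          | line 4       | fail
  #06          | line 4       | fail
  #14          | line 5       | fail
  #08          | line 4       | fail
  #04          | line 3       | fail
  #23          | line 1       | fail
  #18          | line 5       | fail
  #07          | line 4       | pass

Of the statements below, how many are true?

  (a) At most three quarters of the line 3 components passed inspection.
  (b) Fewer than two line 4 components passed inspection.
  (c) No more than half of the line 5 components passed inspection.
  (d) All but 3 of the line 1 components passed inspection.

(a) line 3: |A| = 6, |A ∩ B| = 5; needs |A ∩ B| / |A| ≤ 3/4 — false.
(b) line 4: |A| = 7, |A ∩ B| = 2; needs |A ∩ B| < 2 — false.
(c) line 5: |A| = 9, |A ∩ B| = 5; needs |A ∩ B| ≤ |A ∖ B| — false.
(d) line 1: |A| = 9, |A ∩ B| = 6; needs |A ∖ B| = 3 — true.

1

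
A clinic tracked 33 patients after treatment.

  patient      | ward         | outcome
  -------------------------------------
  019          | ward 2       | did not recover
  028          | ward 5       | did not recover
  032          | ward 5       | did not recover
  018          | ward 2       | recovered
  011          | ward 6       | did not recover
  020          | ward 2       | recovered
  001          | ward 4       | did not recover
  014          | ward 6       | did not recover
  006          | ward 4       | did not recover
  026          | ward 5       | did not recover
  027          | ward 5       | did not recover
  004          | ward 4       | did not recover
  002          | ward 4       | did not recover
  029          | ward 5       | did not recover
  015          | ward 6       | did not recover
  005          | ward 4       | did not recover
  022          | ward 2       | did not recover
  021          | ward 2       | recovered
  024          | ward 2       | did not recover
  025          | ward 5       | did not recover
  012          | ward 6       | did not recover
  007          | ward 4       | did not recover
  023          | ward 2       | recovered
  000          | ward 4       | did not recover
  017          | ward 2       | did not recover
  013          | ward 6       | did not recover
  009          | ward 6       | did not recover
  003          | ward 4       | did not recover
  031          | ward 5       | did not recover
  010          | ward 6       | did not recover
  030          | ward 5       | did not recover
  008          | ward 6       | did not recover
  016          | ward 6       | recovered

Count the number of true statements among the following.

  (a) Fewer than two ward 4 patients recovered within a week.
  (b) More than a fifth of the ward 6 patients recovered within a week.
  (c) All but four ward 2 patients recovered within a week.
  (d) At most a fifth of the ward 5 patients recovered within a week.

3

(a) ward 4: |A| = 8, |A ∩ B| = 0; needs |A ∩ B| < 2 — true.
(b) ward 6: |A| = 9, |A ∩ B| = 1; needs |A ∩ B| / |A| > 1/5 — false.
(c) ward 2: |A| = 8, |A ∩ B| = 4; needs |A ∖ B| = 4 — true.
(d) ward 5: |A| = 8, |A ∩ B| = 0; needs |A ∩ B| / |A| ≤ 1/5 — true.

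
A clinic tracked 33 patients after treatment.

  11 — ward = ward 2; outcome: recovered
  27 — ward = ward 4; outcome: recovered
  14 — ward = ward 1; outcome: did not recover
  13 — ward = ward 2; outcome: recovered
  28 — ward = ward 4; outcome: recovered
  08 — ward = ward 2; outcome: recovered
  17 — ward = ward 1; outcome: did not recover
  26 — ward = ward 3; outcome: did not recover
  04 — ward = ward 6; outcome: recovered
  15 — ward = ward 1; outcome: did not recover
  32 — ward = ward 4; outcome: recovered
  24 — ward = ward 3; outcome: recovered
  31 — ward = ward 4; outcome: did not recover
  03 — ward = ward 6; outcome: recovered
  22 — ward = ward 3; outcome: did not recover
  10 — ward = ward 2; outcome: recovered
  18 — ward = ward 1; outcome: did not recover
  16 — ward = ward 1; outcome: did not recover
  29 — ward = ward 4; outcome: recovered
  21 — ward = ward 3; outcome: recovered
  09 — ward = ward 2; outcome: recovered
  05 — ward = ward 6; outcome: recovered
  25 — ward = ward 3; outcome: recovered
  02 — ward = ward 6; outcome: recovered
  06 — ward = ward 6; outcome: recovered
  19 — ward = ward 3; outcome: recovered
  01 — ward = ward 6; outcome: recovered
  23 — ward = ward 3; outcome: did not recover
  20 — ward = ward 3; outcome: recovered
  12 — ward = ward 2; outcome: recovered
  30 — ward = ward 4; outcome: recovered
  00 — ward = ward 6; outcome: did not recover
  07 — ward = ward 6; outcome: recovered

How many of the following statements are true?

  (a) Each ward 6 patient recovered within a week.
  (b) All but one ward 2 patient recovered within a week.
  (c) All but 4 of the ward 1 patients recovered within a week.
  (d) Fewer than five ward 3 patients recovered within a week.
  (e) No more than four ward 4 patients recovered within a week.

0

(a) ward 6: |A| = 8, |A ∩ B| = 7; needs A ⊆ B, i.e. every element of A is in B (|A ∖ B| = 0) — false.
(b) ward 2: |A| = 6, |A ∩ B| = 6; needs |A ∖ B| = 1 — false.
(c) ward 1: |A| = 5, |A ∩ B| = 0; needs |A ∖ B| = 4 — false.
(d) ward 3: |A| = 8, |A ∩ B| = 5; needs |A ∩ B| < 5 — false.
(e) ward 4: |A| = 6, |A ∩ B| = 5; needs |A ∩ B| ≤ 4 — false.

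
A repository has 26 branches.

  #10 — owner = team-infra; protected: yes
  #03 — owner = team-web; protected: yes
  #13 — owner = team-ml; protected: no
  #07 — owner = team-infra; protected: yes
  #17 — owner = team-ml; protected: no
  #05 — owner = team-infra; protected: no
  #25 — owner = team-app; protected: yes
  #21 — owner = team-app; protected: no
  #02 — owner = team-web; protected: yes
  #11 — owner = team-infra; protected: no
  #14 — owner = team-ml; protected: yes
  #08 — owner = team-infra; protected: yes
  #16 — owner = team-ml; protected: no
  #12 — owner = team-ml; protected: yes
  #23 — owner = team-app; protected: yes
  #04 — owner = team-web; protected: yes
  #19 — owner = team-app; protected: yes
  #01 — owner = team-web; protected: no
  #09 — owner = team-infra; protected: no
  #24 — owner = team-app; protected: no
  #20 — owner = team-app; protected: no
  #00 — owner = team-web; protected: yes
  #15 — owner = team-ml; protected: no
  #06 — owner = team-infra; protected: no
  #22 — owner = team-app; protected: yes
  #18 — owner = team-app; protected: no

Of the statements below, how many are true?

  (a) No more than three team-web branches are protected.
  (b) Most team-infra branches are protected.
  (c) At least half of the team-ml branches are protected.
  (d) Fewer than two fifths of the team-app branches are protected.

0

(a) team-web: |A| = 5, |A ∩ B| = 4; needs |A ∩ B| ≤ 3 — false.
(b) team-infra: |A| = 7, |A ∩ B| = 3; needs |A ∩ B| > |A ∖ B| — false.
(c) team-ml: |A| = 6, |A ∩ B| = 2; needs |A ∩ B| ≥ |A ∖ B| — false.
(d) team-app: |A| = 8, |A ∩ B| = 4; needs |A ∩ B| / |A| < 2/5 — false.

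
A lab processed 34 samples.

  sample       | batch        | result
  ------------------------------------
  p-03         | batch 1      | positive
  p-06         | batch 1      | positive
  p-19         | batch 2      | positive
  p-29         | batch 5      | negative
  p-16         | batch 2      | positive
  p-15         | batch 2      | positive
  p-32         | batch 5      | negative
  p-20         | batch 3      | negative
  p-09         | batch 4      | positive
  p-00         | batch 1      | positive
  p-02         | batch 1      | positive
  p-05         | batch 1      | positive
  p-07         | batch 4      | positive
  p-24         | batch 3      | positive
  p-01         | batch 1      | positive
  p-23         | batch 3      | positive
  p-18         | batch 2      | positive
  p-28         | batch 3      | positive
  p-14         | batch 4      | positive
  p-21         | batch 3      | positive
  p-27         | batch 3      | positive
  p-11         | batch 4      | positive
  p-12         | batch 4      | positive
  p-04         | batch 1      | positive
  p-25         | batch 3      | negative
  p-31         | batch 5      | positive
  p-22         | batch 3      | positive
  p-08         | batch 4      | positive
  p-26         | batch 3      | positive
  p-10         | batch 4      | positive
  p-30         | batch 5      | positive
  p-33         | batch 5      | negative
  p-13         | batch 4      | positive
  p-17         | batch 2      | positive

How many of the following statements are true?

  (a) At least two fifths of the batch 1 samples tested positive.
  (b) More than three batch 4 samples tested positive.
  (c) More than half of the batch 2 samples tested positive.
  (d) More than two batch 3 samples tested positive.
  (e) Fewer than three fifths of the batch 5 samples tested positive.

5

(a) batch 1: |A| = 7, |A ∩ B| = 7; needs |A ∩ B| / |A| ≥ 2/5 — true.
(b) batch 4: |A| = 8, |A ∩ B| = 8; needs |A ∩ B| > 3 — true.
(c) batch 2: |A| = 5, |A ∩ B| = 5; needs |A ∩ B| > |A ∖ B| — true.
(d) batch 3: |A| = 9, |A ∩ B| = 7; needs |A ∩ B| > 2 — true.
(e) batch 5: |A| = 5, |A ∩ B| = 2; needs |A ∩ B| / |A| < 3/5 — true.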